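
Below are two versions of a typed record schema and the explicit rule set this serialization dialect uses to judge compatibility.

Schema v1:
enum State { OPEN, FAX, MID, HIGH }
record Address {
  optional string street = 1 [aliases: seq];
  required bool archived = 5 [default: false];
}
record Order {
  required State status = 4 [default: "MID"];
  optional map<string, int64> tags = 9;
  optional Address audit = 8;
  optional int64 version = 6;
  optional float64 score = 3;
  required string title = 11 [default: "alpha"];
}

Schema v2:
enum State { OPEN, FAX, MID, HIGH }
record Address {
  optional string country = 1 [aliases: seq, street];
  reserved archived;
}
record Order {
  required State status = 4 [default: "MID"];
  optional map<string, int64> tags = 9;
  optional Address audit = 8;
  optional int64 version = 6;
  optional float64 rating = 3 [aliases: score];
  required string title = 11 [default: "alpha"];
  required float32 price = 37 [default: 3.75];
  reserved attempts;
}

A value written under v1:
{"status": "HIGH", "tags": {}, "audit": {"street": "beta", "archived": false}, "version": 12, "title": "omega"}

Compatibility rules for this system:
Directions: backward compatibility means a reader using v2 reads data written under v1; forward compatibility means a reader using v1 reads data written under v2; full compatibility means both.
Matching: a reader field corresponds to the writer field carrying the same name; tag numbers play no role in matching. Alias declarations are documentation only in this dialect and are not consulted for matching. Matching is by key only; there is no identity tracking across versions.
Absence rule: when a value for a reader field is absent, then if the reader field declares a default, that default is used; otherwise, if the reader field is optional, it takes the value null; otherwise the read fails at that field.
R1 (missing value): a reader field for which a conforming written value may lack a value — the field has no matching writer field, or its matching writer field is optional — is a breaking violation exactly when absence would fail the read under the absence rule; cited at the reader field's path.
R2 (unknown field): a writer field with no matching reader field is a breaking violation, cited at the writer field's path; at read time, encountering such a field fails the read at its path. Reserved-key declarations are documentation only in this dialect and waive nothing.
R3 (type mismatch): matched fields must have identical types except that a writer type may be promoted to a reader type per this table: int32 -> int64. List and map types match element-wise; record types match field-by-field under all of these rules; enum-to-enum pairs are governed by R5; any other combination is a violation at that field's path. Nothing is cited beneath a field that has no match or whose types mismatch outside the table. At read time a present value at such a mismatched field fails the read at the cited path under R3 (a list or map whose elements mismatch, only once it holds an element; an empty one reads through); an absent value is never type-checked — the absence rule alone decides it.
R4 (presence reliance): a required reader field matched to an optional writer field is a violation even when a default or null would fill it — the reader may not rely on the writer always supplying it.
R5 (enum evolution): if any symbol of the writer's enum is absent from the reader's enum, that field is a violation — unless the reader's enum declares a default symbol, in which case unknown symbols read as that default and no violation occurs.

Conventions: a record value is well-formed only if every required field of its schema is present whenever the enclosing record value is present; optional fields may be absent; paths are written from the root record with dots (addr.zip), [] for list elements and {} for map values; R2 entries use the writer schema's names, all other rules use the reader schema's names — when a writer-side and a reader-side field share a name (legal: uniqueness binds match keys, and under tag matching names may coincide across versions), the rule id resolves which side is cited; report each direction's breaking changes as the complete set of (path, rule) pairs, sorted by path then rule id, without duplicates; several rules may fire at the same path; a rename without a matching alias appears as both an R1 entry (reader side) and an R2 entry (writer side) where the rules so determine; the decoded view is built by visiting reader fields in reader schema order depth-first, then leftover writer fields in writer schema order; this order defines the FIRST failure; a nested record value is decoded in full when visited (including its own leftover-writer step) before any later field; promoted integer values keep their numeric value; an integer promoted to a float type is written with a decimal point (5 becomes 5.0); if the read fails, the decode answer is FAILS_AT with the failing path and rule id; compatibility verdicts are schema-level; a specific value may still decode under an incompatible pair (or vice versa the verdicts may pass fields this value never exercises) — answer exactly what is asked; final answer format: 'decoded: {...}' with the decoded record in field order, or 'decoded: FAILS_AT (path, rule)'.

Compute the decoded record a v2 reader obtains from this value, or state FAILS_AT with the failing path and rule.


decoded: FAILS_AT (audit.street, R2)

the writer's type comes first in each Order pair
decode (reader v2):
  status := "HIGH"
  tags := {}
  audit.country := null (not supplied -> null)
  read fails at audit.street under R2 (unknown field)
  => FAILS_AT (audit.street, R2)
diffs on Order not affecting the asked answer:
  added field price to record Order: required float32, tag 37, default 3.75 (in v2 it sits last) -> a verdict-level change on Order — the shown value reads the same
  removed field archived from record Address (its key "archived" joins the reserved list) -> a verdict-level change on Order — the shown value reads the same
  renamed field score to rating in record Order (alias score declared on the renamed field) -> a verdict-level change on Order — the shown value reads the same


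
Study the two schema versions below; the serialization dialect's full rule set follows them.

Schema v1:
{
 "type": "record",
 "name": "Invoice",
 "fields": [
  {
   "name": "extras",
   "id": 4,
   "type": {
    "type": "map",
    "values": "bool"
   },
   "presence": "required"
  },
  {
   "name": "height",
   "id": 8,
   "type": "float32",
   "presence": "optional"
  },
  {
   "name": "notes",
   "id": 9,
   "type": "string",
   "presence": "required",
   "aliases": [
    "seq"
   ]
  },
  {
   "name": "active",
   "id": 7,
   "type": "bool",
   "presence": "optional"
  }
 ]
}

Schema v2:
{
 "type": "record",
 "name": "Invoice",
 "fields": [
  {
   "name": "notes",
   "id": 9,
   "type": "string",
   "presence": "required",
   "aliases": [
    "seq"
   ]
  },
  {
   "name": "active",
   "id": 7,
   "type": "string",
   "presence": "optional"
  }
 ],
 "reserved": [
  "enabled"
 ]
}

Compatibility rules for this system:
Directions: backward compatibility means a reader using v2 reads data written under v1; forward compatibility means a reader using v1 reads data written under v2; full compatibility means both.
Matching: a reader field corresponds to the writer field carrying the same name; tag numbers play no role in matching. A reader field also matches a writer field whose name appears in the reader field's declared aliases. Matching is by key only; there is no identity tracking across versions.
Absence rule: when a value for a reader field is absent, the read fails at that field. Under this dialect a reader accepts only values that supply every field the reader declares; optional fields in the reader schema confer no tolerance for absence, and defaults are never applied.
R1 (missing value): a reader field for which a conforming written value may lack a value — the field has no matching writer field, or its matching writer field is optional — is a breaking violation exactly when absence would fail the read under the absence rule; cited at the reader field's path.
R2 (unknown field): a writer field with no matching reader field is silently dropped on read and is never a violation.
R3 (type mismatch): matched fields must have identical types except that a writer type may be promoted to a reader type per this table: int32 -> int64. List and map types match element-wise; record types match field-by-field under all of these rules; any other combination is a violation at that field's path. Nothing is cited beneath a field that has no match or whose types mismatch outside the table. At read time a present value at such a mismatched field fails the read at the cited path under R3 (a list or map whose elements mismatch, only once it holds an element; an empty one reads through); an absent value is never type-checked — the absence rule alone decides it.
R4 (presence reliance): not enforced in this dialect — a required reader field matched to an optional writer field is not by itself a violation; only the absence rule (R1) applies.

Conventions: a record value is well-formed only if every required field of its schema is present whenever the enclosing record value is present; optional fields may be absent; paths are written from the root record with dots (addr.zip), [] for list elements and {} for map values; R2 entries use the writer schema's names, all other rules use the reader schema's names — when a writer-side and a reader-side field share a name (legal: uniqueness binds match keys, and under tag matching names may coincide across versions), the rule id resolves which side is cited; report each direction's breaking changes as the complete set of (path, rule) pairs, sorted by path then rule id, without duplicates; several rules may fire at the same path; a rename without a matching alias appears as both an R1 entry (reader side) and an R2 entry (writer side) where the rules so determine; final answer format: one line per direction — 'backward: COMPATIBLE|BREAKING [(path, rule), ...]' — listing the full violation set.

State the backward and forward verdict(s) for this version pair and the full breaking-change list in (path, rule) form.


backward: BREAKING [(active, R1), (active, R3)]; forward: BREAKING [(active, R1), (active, R3), (extras, R1), (height, R1)]

in Invoice below, arrows point writer -> reader
backward analysis of Invoice with v2 as reader and v1 as writer:
  writer required, string -> string: reader notes maps from writer notes
  writer optional, bool -> string: reader active maps from writer active
  leftover writer field: extras
  leftover writer field: height
  violation R1 at active
  violation R3 at active
  backward on Invoice therefore BREAKING (2)
forward analysis of Invoice with v1 as reader and v2 as writer:
  no writer field matches reader extras
  no writer field matches reader height
  writer required, string -> string: reader notes maps from writer notes
  writer optional, string -> bool: reader active maps from writer active
  violation R1 at active
  violation R3 at active
  violation R1 at extras
  violation R1 at height
  forward on Invoice therefore BREAKING (4)


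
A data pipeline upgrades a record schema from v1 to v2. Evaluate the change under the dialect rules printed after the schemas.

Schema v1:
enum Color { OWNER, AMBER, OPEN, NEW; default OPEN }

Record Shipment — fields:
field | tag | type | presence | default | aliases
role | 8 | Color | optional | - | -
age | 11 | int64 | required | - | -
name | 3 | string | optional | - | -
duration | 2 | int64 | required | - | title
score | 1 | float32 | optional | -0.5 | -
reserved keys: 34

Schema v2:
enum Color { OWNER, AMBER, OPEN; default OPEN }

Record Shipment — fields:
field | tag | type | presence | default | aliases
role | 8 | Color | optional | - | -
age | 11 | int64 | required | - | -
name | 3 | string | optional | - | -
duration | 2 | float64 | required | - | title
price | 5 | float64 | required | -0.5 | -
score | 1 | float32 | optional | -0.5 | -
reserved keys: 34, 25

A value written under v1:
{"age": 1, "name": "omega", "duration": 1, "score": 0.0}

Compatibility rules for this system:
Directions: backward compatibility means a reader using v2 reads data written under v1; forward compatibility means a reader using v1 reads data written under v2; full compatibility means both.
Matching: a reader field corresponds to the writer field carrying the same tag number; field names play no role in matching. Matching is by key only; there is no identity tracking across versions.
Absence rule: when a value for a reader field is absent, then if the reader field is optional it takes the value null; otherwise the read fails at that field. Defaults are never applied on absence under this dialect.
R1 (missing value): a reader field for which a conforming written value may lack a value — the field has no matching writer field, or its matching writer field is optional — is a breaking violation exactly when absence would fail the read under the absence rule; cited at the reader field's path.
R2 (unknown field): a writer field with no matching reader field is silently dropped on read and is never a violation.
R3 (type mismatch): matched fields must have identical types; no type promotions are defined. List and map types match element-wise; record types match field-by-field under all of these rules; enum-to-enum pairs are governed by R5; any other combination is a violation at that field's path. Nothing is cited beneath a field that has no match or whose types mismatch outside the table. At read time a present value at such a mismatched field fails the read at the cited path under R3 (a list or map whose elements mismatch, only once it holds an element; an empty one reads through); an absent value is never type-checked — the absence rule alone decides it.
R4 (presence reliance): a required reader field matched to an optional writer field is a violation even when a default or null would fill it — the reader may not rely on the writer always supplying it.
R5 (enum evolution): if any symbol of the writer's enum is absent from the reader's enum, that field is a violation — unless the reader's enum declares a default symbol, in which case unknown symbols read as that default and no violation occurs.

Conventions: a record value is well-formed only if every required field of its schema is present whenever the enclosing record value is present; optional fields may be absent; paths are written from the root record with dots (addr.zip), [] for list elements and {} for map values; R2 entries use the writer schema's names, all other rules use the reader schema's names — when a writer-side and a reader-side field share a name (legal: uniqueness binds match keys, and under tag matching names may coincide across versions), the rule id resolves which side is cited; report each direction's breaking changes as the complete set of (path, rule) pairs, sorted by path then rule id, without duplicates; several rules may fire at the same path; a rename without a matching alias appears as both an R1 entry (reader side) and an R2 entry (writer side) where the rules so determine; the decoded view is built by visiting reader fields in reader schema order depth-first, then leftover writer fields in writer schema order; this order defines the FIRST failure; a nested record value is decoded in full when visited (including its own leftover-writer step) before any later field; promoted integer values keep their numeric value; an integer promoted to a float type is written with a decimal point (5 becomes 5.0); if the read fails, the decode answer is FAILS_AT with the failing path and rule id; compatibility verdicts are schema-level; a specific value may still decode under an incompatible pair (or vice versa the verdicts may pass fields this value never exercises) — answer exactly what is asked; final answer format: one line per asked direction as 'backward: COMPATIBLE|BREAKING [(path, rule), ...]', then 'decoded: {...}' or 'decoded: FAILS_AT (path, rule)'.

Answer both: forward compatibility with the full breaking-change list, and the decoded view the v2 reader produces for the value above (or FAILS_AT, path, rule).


forward: BREAKING [(duration, R3)]; decoded: FAILS_AT (duration, R3)

the writer's type comes first in each Shipment pair
forward analysis of Shipment with v1 as reader and v2 as writer:
  writer optional, Color -> Color: reader role maps from writer role
  writer required, int64 -> int64: reader age maps from writer age
  writer optional, string -> string: reader name maps from writer name
  writer required, float64 -> int64: reader duration maps from writer duration
  writer optional, float32 -> float32: reader score maps from writer score
  leftover writer field: price
  violation R3 at duration
  => forward: BREAKING (1)
decode walk for Shipment under reader schema v2:
  role := null (not supplied -> null)
  age := 1
  name := "omega"
  read fails at duration under R3
  => FAILS_AT (duration, R3)
the other Shipment changes do not affect what is asked:
  enum Color (field role in record Shipment): symbol NEW removed -> no rule fires on it in Shipment's dialect; the asked verdict holds
  added field price to record Shipment: required float64, tag 5, default -0.5 (in v2 it sits immediately before score) -> its effect on Shipment is confined to the backward direction, not asked


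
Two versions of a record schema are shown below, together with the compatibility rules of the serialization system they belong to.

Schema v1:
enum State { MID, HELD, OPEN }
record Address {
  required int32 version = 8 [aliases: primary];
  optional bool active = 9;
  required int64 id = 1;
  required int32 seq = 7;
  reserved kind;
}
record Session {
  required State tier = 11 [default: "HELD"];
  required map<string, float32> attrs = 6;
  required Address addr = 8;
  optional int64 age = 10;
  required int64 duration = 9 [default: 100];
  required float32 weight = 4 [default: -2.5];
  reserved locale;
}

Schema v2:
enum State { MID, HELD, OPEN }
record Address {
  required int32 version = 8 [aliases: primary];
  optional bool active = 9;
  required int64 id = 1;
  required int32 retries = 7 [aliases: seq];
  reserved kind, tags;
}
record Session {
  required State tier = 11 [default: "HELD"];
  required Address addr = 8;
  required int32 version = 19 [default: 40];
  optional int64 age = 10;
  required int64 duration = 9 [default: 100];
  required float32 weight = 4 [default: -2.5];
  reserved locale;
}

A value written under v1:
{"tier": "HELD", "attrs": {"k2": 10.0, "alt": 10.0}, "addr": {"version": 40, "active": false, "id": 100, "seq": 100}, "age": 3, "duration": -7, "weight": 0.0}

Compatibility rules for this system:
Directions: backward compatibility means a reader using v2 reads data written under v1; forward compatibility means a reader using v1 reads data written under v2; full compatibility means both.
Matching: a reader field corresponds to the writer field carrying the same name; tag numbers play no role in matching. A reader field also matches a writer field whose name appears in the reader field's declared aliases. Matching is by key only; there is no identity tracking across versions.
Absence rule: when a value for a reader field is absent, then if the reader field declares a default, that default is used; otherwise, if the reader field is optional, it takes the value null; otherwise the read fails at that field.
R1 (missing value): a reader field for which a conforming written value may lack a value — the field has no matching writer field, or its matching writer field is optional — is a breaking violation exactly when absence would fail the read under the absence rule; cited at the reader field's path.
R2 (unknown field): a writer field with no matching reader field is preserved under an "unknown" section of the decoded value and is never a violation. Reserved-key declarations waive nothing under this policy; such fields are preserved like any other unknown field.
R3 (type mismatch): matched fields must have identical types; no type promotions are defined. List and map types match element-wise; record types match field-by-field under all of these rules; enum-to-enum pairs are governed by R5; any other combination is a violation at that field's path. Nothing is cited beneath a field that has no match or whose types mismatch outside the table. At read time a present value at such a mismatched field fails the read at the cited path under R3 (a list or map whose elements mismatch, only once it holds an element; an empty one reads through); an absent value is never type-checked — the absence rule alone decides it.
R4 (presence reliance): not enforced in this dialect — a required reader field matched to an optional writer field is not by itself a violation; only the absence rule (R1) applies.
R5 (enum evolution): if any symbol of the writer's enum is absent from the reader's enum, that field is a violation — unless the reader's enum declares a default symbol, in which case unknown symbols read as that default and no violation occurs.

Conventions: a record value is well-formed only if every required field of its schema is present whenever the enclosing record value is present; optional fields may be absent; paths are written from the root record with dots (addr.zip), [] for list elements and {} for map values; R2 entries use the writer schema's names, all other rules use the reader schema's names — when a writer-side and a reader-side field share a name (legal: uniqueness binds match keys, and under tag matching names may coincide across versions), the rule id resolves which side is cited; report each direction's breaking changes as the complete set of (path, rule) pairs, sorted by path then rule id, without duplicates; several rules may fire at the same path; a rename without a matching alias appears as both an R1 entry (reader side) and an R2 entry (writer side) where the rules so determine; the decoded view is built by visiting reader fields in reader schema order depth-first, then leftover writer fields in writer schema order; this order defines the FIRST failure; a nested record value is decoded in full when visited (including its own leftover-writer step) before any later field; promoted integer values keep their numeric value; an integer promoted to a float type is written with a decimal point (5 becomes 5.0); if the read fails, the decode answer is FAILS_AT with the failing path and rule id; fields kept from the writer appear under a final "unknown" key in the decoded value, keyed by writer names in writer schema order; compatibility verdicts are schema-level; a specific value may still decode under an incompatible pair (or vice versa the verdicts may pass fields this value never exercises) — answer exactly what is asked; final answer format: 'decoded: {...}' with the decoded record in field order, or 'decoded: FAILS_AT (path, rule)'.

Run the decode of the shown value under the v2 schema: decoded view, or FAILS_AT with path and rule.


decoded: {"tier": "HELD", "addr": {"version": 40, "active": false, "id": 100, "retries": 100}, "version": 40, "age": 3, "duration": -7, "weight": 0.0, "unknown": {"attrs": {"k2": 10.0, "alt": 10.0}}}

in Session below, arrows point writer -> reader
decode (reader v2):
  tier := "HELD"
  addr.version := 40
  addr.active := false
  addr.id := 100
  addr.retries := 100 (from writer seq)
  version := 40 (missing; default applied)
  age := 3
  duration := -7
  weight := 0.0
  writer attrs: kept under "unknown"
  => decoded: {"tier": "HELD", "addr": {"version": 40, "active": false, "id": 100, "retries": 100}, "version": 40, "age": 3, "duration": -7, "weight": 0.0, "unknown": {"attrs": {"k2": 10.0, "alt": 10.0}}}


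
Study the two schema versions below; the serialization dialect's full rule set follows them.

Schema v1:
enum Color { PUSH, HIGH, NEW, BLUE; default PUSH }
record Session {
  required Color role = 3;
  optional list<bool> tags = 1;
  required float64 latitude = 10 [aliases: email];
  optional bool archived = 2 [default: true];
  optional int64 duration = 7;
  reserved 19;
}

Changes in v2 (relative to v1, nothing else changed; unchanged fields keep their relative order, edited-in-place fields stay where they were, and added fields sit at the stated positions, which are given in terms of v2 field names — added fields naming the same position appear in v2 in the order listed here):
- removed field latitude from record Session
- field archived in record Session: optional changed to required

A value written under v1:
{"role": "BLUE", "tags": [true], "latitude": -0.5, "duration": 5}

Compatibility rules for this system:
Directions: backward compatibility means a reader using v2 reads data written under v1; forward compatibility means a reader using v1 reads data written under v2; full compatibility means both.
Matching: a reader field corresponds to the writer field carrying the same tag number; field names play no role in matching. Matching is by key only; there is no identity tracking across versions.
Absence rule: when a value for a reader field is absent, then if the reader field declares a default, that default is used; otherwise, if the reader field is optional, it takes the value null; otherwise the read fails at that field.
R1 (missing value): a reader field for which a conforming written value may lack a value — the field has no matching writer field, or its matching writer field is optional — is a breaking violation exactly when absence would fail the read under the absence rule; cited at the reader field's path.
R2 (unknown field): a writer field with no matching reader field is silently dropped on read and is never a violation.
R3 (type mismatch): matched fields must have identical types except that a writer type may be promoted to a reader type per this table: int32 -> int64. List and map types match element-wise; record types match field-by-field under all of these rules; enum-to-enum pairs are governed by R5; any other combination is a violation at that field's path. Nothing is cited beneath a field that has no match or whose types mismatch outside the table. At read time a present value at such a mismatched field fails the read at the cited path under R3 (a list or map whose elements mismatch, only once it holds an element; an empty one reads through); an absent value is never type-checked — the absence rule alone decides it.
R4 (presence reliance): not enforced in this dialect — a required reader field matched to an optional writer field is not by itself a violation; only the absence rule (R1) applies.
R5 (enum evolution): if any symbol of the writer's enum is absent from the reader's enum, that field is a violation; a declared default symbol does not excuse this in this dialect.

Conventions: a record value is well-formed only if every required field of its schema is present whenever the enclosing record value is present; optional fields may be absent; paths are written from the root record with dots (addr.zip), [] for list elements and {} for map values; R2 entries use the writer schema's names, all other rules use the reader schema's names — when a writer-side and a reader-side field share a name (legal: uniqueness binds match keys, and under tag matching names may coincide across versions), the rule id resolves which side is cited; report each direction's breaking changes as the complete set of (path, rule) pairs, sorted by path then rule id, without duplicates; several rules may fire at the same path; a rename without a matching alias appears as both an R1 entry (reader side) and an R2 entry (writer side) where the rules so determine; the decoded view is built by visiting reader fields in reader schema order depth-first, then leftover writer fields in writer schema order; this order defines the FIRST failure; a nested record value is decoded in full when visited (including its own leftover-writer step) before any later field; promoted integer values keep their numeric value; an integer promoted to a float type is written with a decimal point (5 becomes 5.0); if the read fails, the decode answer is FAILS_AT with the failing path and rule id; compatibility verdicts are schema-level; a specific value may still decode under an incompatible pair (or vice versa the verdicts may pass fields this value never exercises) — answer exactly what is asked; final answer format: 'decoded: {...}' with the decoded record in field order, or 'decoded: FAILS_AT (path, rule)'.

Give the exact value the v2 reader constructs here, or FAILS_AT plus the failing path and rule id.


in Session below, arrows point writer -> reader
decoding the Session value with the v2 reader:
  role := "BLUE"
  tags := [true]
  archived := true (missing; default applied)
  duration := 5
  writer latitude: no reader field; dropped
  => decoded: {"role": "BLUE", "tags": [true], "archived": true, "duration": 5}
ruling out the remaining Session differences:
  field archived in record Session: optional changed to required -> inert under this dialect — no rule fires on Session and the result does not move

decoded: {"role": "BLUE", "tags": [true], "archived": true, "duration": 5}


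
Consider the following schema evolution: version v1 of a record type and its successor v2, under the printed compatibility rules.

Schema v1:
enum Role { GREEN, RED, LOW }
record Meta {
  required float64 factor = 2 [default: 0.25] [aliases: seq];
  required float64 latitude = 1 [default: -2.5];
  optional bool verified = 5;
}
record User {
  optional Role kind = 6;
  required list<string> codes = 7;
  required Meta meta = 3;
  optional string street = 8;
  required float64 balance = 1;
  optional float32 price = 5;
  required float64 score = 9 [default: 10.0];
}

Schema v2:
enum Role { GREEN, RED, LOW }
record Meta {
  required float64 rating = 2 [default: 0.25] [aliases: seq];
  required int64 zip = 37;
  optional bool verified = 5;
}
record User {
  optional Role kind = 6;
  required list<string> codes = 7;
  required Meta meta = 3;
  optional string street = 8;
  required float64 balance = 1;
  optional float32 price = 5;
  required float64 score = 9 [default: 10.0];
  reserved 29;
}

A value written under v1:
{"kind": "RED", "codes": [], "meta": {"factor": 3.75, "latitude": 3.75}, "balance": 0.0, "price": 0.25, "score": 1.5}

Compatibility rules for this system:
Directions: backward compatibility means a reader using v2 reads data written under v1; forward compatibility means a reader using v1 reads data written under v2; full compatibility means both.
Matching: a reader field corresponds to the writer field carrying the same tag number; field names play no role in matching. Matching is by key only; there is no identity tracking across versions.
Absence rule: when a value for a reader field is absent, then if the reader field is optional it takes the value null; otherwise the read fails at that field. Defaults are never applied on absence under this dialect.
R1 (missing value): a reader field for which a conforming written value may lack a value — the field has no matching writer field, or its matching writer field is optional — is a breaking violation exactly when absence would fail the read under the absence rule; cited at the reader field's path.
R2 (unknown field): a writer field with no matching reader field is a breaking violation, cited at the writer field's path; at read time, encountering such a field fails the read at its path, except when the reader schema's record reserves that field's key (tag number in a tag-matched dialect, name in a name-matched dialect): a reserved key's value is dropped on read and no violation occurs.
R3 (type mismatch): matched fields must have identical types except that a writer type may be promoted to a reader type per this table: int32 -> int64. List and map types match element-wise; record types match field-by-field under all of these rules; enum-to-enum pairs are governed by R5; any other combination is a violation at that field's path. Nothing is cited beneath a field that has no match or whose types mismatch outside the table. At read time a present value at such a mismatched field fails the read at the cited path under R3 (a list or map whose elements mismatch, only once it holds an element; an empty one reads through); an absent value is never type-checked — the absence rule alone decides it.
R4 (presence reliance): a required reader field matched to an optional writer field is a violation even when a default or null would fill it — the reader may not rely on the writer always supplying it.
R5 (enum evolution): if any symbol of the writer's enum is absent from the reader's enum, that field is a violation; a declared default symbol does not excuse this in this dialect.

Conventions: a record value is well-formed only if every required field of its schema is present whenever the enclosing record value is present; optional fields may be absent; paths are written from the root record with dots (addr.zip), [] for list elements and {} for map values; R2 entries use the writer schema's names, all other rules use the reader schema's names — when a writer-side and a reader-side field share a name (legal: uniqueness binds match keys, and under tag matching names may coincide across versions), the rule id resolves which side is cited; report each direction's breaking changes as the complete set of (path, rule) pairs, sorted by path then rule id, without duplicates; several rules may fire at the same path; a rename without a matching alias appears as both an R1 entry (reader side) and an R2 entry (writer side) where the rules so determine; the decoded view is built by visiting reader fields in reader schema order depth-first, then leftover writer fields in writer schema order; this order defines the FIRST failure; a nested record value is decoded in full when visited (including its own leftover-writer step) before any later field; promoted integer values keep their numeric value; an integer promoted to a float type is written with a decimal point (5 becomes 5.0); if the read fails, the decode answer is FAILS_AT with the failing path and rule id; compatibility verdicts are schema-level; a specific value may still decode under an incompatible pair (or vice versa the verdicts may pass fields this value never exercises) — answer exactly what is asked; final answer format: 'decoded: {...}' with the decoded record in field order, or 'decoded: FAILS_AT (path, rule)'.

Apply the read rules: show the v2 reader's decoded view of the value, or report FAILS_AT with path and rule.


each type pair in User: writer, then reader
decode (reader v2):
  kind := "RED"
  codes := []
  meta.rating := 3.75 (from writer factor)
  read fails at meta.zip under R1 (no fill)
  => FAILS_AT (meta.zip, R1)
the rest of the User diff is inert for this question:
  removed field latitude from record Meta -> changes User's schema-level verdicts only — the decode of this value is the same
  renamed field factor to rating in record Meta -> fires no rule on User under this dialect and leaves the result unchanged

decoded: FAILS_AT (meta.zip, R1)


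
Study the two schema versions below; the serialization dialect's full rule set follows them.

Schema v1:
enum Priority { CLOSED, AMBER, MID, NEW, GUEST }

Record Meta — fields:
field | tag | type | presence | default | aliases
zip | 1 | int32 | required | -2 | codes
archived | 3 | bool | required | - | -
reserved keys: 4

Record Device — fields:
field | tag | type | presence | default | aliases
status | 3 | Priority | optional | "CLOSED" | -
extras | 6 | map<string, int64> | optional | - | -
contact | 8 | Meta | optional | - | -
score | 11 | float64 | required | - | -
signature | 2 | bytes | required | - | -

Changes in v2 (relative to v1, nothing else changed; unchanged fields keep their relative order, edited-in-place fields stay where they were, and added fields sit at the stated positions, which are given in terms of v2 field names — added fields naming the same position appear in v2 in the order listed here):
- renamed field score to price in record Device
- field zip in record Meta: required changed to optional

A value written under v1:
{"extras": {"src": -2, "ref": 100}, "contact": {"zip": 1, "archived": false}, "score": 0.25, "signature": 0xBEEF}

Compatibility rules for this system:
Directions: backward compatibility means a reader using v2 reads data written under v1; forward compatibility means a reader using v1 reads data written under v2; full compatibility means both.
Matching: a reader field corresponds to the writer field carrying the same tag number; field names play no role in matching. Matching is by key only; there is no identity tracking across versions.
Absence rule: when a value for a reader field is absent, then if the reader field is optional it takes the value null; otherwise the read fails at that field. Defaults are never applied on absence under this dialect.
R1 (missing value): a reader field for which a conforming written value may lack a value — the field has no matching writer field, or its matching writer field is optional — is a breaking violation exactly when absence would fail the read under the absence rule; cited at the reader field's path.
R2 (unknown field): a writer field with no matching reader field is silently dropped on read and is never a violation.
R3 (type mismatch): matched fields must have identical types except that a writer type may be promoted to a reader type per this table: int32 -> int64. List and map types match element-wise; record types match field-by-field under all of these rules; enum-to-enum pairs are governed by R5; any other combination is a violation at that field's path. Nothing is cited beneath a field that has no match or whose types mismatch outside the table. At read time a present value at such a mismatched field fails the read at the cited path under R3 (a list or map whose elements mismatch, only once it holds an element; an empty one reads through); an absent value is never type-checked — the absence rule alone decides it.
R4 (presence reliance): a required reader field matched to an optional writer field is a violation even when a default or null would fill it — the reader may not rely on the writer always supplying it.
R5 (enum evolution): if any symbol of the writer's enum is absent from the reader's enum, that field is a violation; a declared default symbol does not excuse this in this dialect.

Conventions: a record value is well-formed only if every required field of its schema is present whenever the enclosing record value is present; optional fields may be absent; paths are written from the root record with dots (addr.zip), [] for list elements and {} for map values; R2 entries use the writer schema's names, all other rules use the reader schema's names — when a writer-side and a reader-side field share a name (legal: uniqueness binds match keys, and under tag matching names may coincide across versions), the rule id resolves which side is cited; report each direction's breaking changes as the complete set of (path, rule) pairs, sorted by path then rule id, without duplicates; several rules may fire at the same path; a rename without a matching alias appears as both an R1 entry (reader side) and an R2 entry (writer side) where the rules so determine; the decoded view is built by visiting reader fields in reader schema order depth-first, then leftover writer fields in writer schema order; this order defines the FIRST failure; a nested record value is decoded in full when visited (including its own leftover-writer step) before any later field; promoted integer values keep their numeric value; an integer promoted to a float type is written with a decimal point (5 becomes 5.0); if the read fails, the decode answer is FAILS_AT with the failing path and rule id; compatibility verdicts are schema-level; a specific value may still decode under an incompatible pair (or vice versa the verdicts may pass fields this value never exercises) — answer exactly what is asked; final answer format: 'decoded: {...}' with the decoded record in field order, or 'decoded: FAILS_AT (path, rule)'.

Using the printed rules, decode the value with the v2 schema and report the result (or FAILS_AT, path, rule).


in Device below, arrows point writer -> reader
decoding the Device value with the v2 reader:
  status := null (not supplied -> null)
  extras := {"src": -2, "ref": 100}
  contact.zip := 1
  contact.archived := false
  price := 0.25 (from writer score)
  signature := 0xBEEF
  => decoded: {"status": null, "extras": {"src": -2, "ref": 100}, "contact": {"zip": 1, "archived": false}, "price": 0.25, "signature": 0xBEEF}
ruling out the remaining Device differences:
  field zip in record Meta: required changed to optional -> a verdict-level change on Device — the shown value reads the same

decoded: {"status": null, "extras": {"src": -2, "ref": 100}, "contact": {"zip": 1, "archived": false}, "price": 0.25, "signature": 0xBEEF}
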